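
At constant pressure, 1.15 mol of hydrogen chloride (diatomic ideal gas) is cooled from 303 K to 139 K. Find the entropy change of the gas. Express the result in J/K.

ΔS = -26.1 J/K

At constant pressure, ΔS = nC_p ln(T₂/T₁) with C_p = 7R/2 = 29.1 J mol⁻¹ K⁻¹.
ΔS = 1.15 × 29.1 × ln(139/303) = -26.1 J/K.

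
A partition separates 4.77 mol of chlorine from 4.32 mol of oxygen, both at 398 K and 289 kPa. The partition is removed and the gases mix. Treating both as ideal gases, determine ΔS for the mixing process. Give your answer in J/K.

ΔS_mix = 52.3 J/K

Mole fractions: x_A = 4.77/9.09 = 0.525, x_B = 0.475.
ΔS_mix = −R(n_A ln x_A + n_B ln x_B) = −8.314 × (4.77 ln 0.525 + 4.32 ln 0.475) = 52.3 J/K.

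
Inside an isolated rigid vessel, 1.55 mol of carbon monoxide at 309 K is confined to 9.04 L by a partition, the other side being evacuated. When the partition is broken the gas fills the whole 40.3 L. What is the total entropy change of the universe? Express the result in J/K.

No heat is exchanged and no work is done, so the ideal-gas temperature stays constant.
Entropy is a state function; using a reversible isothermal path, ΔS_gas = nR ln(V₂/V₁) = 1.55 × 8.314 × ln(40.3/9.04) = 19.3 J/K.
The insulated surroundings exchange no heat, so ΔS_surr = 0 and ΔS_universe = ΔS_gas.

ΔS_universe = 19.3 J/K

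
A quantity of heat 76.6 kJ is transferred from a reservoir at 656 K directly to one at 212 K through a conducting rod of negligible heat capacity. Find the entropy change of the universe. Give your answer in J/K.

ΔS_total = 245 J/K

ΔS_hot = −Q/T_H = −76600/656 = -116.77 J/K and ΔS_cold = +Q/T_C = 76600/212 = 361.32 J/K.
ΔS_total = -116.77 + 361.32 = 245 J/K, positive as the second law requires.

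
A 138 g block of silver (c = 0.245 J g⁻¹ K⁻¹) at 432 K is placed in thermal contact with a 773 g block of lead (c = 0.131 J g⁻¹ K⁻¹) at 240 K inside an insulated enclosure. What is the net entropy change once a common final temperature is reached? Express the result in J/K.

Energy balance: T_f = (m₁c₁T₁ + m₂c₂T₂)/(m₁c₁ + m₂c₂) = 288.06 K.
ΔS₁ = m₁c₁ ln(T_f/T₁) = 33.81 × ln(288.06/432) = -13.7 J/K.
ΔS₂ = m₂c₂ ln(T_f/T₂) = 101.263 × ln(288.06/240) = 18.48 J/K.
ΔS_total = -13.7 + 18.48 = 4.78 J/K.

ΔS_total = 4.78 J/K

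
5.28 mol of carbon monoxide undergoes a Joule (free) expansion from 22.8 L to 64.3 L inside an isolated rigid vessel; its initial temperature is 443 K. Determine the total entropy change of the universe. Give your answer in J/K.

For an ideal gas in free expansion Q = 0 and W = 0, so T is unchanged.
Entropy is a state function; using a reversible isothermal path, ΔS_gas = nR ln(V₂/V₁) = 5.28 × 8.314 × ln(64.3/22.8) = 45.5 J/K.
The insulated surroundings exchange no heat, so ΔS_surr = 0 and ΔS_universe = ΔS_gas.

ΔS_universe = 45.5 J/K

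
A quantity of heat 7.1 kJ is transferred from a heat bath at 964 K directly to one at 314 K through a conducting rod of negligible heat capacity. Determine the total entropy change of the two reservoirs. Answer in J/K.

ΔS_hot = −Q/T_H = −7100/964 = -7.365 J/K and ΔS_cold = +Q/T_C = 7100/314 = 22.61 J/K.
ΔS_total = -7.365 + 22.61 = 15.2 J/K, positive as the second law requires.

ΔS_total = 15.2 J/K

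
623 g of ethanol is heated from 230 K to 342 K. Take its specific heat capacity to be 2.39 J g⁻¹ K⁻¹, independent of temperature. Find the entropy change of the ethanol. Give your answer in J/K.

ΔS = ∫dQ_rev/T = m c ln(T₂/T₁) = 623 × 2.39 × ln(342/230) = 591 J/K.

ΔS = 591 J/K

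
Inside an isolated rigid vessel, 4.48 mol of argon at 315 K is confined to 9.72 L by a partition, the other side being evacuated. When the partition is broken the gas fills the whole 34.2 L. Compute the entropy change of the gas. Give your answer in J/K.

ΔS_gas = 46.9 J/K

For an ideal gas in free expansion Q = 0 and W = 0, so T is unchanged.
Entropy is a state function; using a reversible isothermal path, ΔS_gas = nR ln(V₂/V₁) = 4.48 × 8.314 × ln(34.2/9.72) = 46.9 J/K.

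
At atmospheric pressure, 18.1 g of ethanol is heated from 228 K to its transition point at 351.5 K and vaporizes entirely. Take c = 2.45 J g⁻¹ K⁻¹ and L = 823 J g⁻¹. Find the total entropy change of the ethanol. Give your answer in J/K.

ΔS = 61.6 J/K

Warming step: ΔS₁ = m c ln(T_tr/T_i) = 18.1 × 2.45 × ln(351.5/228) = 19.2 J/K.
Phase change: ΔS₂ = +mL/T_tr = 18.1 × 823 / 351.5 = 42.38 J/K.
ΔS_total = (19.2) + (42.38) = 61.6 J/K.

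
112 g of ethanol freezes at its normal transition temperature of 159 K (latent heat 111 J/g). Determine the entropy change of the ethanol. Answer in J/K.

Heat released by the substance: Q = −mL = −112 × 111 = −12432 J.
At constant T, ΔS = Q_rev/T = −12432 / 159 = -78.2 J/K.

ΔS = -78.2 J/K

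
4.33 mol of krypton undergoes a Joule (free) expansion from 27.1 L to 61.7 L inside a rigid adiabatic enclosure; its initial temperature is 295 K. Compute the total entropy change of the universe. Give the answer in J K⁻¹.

ΔS_universe = 29.6 J/K

For an ideal gas in free expansion Q = 0 and W = 0, so T is unchanged.
Entropy is a state function; using a reversible isothermal path, ΔS_gas = nR ln(V₂/V₁) = 4.33 × 8.314 × ln(61.7/27.1) = 29.6 J/K.
The insulated surroundings exchange no heat, so ΔS_surr = 0 and ΔS_universe = ΔS_gas.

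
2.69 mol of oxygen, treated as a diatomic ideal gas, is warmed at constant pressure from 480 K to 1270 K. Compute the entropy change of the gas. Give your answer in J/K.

ΔS = 76.2 J/K

At constant pressure, ΔS = nC_p ln(T₂/T₁) with C_p = 7R/2 = 29.1 J mol⁻¹ K⁻¹.
ΔS = 2.69 × 29.1 × ln(1270/480) = 76.2 J/K.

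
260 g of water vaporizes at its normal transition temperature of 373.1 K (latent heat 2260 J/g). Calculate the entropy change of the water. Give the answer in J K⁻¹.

ΔS = 1570 J/K

Heat absorbed by the substance: Q = mL = 260 × 2260 = 587600 J.
At constant T, ΔS = Q_rev/T = 587600 / 373.1 = 1570 J/K.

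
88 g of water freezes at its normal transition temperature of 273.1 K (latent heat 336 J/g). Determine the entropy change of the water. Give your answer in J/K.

ΔS = -108 J/K

Heat released by the substance: Q = −mL = −88 × 336 = −29568 J.
At constant T, ΔS = Q_rev/T = −29568 / 273.1 = -108 J/K.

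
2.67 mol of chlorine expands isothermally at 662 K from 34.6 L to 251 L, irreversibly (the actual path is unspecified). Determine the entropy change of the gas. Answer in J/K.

ΔS_gas = 44 J/K

Entropy is a state function, so ΔS_gas depends only on the end states.
For an isothermal ideal gas ΔS_gas = nR ln(V₂/V₁) = 2.67 × 8.314 × ln(251/34.6) = 44 J/K.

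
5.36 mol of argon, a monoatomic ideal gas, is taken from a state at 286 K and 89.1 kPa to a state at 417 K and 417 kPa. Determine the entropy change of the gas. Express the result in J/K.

ΔS = nC_p ln(T₂/T₁) − nR ln(P₂/P₁), with C_p = 5R/2 = 20.79 J mol⁻¹ K⁻¹ for a monoatomic ideal gas.
ΔS = 5.36 × [20.79 × ln(417/286) − 8.314 × ln(417/89.1)] = -26.8 J/K.

ΔS = -26.8 J/K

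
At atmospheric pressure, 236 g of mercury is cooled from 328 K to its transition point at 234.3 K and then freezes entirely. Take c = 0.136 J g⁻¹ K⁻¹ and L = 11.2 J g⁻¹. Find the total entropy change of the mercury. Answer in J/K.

Cooling step: ΔS₁ = m c ln(T_tr/T_i) = 236 × 0.136 × ln(234.3/328) = -10.8 J/K.
Phase change: ΔS₂ = −mL/T_tr = −236 × 11.2 / 234.3 = -11.28 J/K.
ΔS_total = (-10.8) + (-11.28) = -22.1 J/K.

ΔS = -22.1 J/K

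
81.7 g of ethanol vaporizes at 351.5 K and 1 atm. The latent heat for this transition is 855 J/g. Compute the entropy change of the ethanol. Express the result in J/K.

ΔS = 199 J/K

Heat absorbed by the substance: Q = mL = 81.7 × 855 = 69853.5 J.
At constant T, ΔS = Q_rev/T = 69853.5 / 351.5 = 199 J/K.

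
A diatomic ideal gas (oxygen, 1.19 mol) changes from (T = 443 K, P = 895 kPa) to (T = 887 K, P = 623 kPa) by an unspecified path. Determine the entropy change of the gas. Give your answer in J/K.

ΔS = nC_p ln(T₂/T₁) − nR ln(P₂/P₁), with C_p = 7R/2 = 29.1 J mol⁻¹ K⁻¹ for a diatomic ideal gas.
ΔS = 1.19 × [29.1 × ln(887/443) − 8.314 × ln(623/895)] = 27.6 J/K.

ΔS = 27.6 J/K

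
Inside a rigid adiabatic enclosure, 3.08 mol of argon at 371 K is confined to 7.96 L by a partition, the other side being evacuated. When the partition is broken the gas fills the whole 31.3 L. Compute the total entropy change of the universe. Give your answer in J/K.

No heat is exchanged and no work is done, so the ideal-gas temperature stays constant.
Entropy is a state function; using a reversible isothermal path, ΔS_gas = nR ln(V₂/V₁) = 3.08 × 8.314 × ln(31.3/7.96) = 35.1 J/K.
The insulated surroundings exchange no heat, so ΔS_surr = 0 and ΔS_universe = ΔS_gas.

ΔS_universe = 35.1 J/K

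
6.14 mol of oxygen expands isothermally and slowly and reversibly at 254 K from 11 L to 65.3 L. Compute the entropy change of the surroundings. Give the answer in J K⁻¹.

ΔS_surr = -90.9 J/K

For an isothermal ideal gas ΔS_gas = nR ln(V₂/V₁) = 6.14 × 8.314 × ln(65.3/11) = 90.9 J/K.
The process is reversible, so ΔS_surr = −ΔS_gas = -90.9 J/K and ΔS_universe = 0.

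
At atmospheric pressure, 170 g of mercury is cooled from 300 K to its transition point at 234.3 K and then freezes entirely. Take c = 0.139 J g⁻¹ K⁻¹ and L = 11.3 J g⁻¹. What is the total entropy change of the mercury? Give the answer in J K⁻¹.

Cooling step: ΔS₁ = m c ln(T_tr/T_i) = 170 × 0.139 × ln(234.3/300) = -5.841 J/K.
Phase change: ΔS₂ = −mL/T_tr = −170 × 11.3 / 234.3 = -8.199 J/K.
ΔS_total = (-5.841) + (-8.199) = -14 J/K.

ΔS = -14 J/K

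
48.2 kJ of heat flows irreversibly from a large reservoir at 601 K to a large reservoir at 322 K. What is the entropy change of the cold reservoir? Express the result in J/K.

ΔS_cold = 150 J/K

The cold reservoir gains heat Q, so ΔS_cold = +Q/T_C = 48200/322 = 150 J/K.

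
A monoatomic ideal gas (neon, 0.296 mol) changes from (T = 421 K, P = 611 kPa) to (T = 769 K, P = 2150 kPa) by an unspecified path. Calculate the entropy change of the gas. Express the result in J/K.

ΔS = nC_p ln(T₂/T₁) − nR ln(P₂/P₁), with C_p = 5R/2 = 20.79 J mol⁻¹ K⁻¹ for a monoatomic ideal gas.
ΔS = 0.296 × [20.79 × ln(769/421) − 8.314 × ln(2150/611)] = 0.61 J/K.

ΔS = 0.61 J/K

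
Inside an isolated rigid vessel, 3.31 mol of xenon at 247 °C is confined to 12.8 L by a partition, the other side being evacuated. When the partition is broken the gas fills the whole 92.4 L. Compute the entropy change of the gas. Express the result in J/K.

ΔS_gas = 54.4 J/K

For an ideal gas in free expansion Q = 0 and W = 0, so T is unchanged.
Entropy is a state function; using a reversible isothermal path, ΔS_gas = nR ln(V₂/V₁) = 3.31 × 8.314 × ln(92.4/12.8) = 54.4 J/K.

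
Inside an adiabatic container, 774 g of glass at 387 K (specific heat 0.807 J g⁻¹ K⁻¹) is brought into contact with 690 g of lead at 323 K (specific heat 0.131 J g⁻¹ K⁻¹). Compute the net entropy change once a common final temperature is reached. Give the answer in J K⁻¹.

Energy balance: T_f = (m₁c₁T₁ + m₂c₂T₂)/(m₁c₁ + m₂c₂) = 378.91 K.
ΔS₁ = m₁c₁ ln(T_f/T₁) = 624.618 × ln(378.91/387) = -13.2 J/K.
ΔS₂ = m₂c₂ ln(T_f/T₂) = 90.39 × ln(378.91/323) = 14.43 J/K.
ΔS_total = -13.2 + 14.43 = 1.23 J/K.

ΔS_total = 1.23 J/K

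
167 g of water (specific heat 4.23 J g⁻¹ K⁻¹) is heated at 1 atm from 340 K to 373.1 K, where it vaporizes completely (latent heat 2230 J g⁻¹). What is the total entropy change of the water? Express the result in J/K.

Warming step: ΔS₁ = m c ln(T_tr/T_i) = 167 × 4.23 × ln(373.1/340) = 65.63 J/K.
Phase change: ΔS₂ = +mL/T_tr = 167 × 2230 / 373.1 = 998.2 J/K.
ΔS_total = (65.63) + (998.2) = 1060 J/K.

ΔS = 1060 J/K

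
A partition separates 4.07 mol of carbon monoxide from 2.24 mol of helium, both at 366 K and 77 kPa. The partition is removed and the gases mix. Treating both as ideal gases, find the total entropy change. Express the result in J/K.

ΔS_mix = 34.1 J/K

Mole fractions: x_A = 4.07/6.31 = 0.645, x_B = 0.355.
ΔS_mix = −R(n_A ln x_A + n_B ln x_B) = −8.314 × (4.07 ln 0.645 + 2.24 ln 0.355) = 34.1 J/K.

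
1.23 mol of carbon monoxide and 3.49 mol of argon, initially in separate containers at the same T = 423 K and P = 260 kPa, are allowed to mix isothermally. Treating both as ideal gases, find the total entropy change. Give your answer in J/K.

ΔS_mix = 22.5 J/K

Mole fractions: x_A = 1.23/4.72 = 0.261, x_B = 0.739.
ΔS_mix = −R(n_A ln x_A + n_B ln x_B) = −8.314 × (1.23 ln 0.261 + 3.49 ln 0.739) = 22.5 J/K.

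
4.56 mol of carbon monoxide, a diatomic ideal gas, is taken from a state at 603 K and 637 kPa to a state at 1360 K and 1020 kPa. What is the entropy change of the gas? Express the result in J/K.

ΔS = nC_p ln(T₂/T₁) − nR ln(P₂/P₁), with C_p = 7R/2 = 29.1 J mol⁻¹ K⁻¹ for a diatomic ideal gas.
ΔS = 4.56 × [29.1 × ln(1360/603) − 8.314 × ln(1020/637)] = 90.1 J/K.

ΔS = 90.1 J/K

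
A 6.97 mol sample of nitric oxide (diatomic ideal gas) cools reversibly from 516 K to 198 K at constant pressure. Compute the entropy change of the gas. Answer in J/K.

At constant pressure, ΔS = nC_p ln(T₂/T₁) with C_p = 7R/2 = 29.1 J mol⁻¹ K⁻¹.
ΔS = 6.97 × 29.1 × ln(198/516) = -194 J/K.

ΔS = -194 J/K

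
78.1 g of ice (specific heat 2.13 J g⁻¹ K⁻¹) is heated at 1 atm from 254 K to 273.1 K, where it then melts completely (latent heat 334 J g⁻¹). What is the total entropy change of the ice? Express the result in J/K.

Warming step: ΔS₁ = m c ln(T_tr/T_i) = 78.1 × 2.13 × ln(273.1/254) = 12.06 J/K.
Phase change: ΔS₂ = +mL/T_tr = 78.1 × 334 / 273.1 = 95.52 J/K.
ΔS_total = (12.06) + (95.52) = 108 J/K.

ΔS = 108 J/K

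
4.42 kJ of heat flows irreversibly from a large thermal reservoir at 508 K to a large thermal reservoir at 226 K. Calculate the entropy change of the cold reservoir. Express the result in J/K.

ΔS_cold = 19.6 J/K

The cold reservoir gains heat Q, so ΔS_cold = +Q/T_C = 4420/226 = 19.6 J/K.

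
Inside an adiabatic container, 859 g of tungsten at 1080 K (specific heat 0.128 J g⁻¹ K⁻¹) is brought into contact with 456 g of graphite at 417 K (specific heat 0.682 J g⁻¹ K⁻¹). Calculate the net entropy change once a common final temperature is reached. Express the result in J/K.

ΔS_total = 41.6 J/K

Energy balance: T_f = (m₁c₁T₁ + m₂c₂T₂)/(m₁c₁ + m₂c₂) = 590.18 K.
ΔS₁ = m₁c₁ ln(T_f/T₁) = 109.952 × ln(590.18/1080) = -66.44 J/K.
ΔS₂ = m₂c₂ ln(T_f/T₂) = 310.992 × ln(590.18/417) = 108 J/K.
ΔS_total = -66.44 + 108 = 41.6 J/K.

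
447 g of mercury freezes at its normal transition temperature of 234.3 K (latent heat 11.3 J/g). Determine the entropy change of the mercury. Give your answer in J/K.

Heat released by the substance: Q = −mL = −447 × 11.3 = −5051.1 J.
At constant T, ΔS = Q_rev/T = −5051.1 / 234.3 = -21.6 J/K.

ΔS = -21.6 J/K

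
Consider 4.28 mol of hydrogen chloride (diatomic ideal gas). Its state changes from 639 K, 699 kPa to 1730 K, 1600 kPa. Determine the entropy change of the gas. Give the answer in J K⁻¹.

ΔS = 94.6 J/K

ΔS = nC_p ln(T₂/T₁) − nR ln(P₂/P₁), with C_p = 7R/2 = 29.1 J mol⁻¹ K⁻¹ for a diatomic ideal gas.
ΔS = 4.28 × [29.1 × ln(1730/639) − 8.314 × ln(1600/699)] = 94.6 J/K.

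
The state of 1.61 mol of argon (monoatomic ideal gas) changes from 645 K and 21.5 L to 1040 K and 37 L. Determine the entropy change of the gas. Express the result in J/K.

ΔS = 16.9 J/K

Entropy is a state function: ΔS = nC_V ln(T₂/T₁) + nR ln(V₂/V₁), with C_V = 3R/2 = 12.47 J mol⁻¹ K⁻¹ for a monoatomic ideal gas.
ΔS = 1.61 × [12.47 × ln(1040/645) + 8.314 × ln(37/21.5)] = 16.9 J/K.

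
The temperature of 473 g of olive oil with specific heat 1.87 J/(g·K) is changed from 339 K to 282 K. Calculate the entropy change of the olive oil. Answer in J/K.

ΔS = -163 J/K

ΔS = ∫dQ_rev/T = m c ln(T₂/T₁) = 473 × 1.87 × ln(282/339) = -163 J/K.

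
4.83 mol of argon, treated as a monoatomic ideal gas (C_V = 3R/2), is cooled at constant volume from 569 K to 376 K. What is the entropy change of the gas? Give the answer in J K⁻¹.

At constant volume, ΔS = nC_V ln(T₂/T₁) with C_V = 3R/2 = 12.47 J mol⁻¹ K⁻¹.
ΔS = 4.83 × 12.47 × ln(376/569) = -25 J/K.

ΔS = -25 J/K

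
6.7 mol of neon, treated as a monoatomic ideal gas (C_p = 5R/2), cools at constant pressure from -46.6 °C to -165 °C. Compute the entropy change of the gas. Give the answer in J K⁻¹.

ΔS = -103 J/K

In kelvin: T₁ = 226.55 K, T₂ = 108.15 K. At constant pressure, ΔS = nC_p ln(T₂/T₁) with C_p = 5R/2 = 20.79 J mol⁻¹ K⁻¹.
ΔS = 6.7 × 20.79 × ln(108.15/226.55) = -103 J/K.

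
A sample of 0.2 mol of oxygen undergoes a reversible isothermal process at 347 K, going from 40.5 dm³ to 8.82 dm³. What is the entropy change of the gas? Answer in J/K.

ΔS_gas = -2.53 J/K

For an isothermal ideal gas ΔS_gas = nR ln(V₂/V₁) = 0.2 × 8.314 × ln(8.82/40.5) = -2.53 J/K.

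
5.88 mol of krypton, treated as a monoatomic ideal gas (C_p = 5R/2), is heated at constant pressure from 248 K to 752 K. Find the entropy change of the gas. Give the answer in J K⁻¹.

ΔS = 136 J/K

At constant pressure, ΔS = nC_p ln(T₂/T₁) with C_p = 5R/2 = 20.79 J mol⁻¹ K⁻¹.
ΔS = 5.88 × 20.79 × ln(752/248) = 136 J/K.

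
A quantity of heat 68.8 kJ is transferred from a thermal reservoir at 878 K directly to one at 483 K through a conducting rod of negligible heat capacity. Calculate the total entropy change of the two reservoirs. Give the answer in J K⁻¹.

ΔS_total = 64.1 J/K

ΔS_hot = −Q/T_H = −68800/878 = -78.36 J/K and ΔS_cold = +Q/T_C = 68800/483 = 142.44 J/K.
ΔS_total = -78.36 + 142.44 = 64.1 J/K, positive as the second law requires.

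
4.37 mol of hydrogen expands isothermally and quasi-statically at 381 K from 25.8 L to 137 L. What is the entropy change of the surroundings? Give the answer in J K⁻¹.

For an isothermal ideal gas ΔS_gas = nR ln(V₂/V₁) = 4.37 × 8.314 × ln(137/25.8) = 60.7 J/K.
The process is reversible, so ΔS_surr = −ΔS_gas = -60.7 J/K and ΔS_universe = 0.

ΔS_surr = -60.7 J/K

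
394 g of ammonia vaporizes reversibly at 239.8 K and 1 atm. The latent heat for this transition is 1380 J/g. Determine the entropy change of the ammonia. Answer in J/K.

Heat absorbed by the substance: Q = mL = 394 × 1380 = 543720 J.
At constant T, ΔS = Q_rev/T = 543720 / 239.8 = 2270 J/K.

ΔS = 2270 J/K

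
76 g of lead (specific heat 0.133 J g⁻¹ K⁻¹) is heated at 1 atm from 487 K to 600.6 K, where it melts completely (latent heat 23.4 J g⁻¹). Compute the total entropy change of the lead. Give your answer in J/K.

Warming step: ΔS₁ = m c ln(T_tr/T_i) = 76 × 0.133 × ln(600.6/487) = 2.119 J/K.
Phase change: ΔS₂ = +mL/T_tr = 76 × 23.4 / 600.6 = 2.961 J/K.
ΔS_total = (2.119) + (2.961) = 5.08 J/K.

ΔS = 5.08 J/K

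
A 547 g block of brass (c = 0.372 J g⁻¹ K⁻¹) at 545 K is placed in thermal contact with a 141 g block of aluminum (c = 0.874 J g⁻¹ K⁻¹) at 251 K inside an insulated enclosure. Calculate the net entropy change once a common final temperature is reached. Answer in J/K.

ΔS_total = 21.2 J/K

Energy balance: T_f = (m₁c₁T₁ + m₂c₂T₂)/(m₁c₁ + m₂c₂) = 434.11 K.
ΔS₁ = m₁c₁ ln(T_f/T₁) = 203.484 × ln(434.11/545) = -46.29 J/K.
ΔS₂ = m₂c₂ ln(T_f/T₂) = 123.234 × ln(434.11/251) = 67.51 J/K.
ΔS_total = -46.29 + 67.51 = 21.2 J/K.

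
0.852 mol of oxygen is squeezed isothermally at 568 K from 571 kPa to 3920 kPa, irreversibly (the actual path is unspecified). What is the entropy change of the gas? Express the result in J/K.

Entropy is a state function, so ΔS_gas depends only on the end states.
For an isothermal ideal gas ΔS_gas = nR ln(P₁/P₂) = 0.852 × 8.314 × ln(571/3920) = -13.6 J/K.

ΔS_gas = -13.6 J/K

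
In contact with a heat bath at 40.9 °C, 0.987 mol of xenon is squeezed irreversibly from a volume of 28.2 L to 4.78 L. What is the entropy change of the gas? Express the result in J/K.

ΔS_gas = -14.6 J/K

Entropy is a state function, so ΔS_gas depends only on the end states.
For an isothermal ideal gas ΔS_gas = nR ln(V₂/V₁) = 0.987 × 8.314 × ln(4.78/28.2) = -14.6 J/K.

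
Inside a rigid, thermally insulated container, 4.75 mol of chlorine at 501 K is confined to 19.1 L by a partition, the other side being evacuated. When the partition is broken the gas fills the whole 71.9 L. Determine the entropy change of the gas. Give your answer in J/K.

ΔS_gas = 52.3 J/K

For an ideal gas in free expansion Q = 0 and W = 0, so T is unchanged.
Entropy is a state function; using a reversible isothermal path, ΔS_gas = nR ln(V₂/V₁) = 4.75 × 8.314 × ln(71.9/19.1) = 52.3 J/K.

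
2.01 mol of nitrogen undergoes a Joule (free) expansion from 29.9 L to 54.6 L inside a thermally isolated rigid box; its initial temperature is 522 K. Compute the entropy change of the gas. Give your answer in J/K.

No heat is exchanged and no work is done, so the ideal-gas temperature stays constant.
Entropy is a state function; using a reversible isothermal path, ΔS_gas = nR ln(V₂/V₁) = 2.01 × 8.314 × ln(54.6/29.9) = 10.1 J/K.

ΔS_gas = 10.1 J/K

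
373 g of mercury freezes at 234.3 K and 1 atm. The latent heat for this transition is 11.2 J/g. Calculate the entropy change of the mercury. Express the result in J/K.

Heat released by the substance: Q = −mL = −373 × 11.2 = −4177.6 J.
At constant T, ΔS = Q_rev/T = −4177.6 / 234.3 = -17.8 J/K.

ΔS = -17.8 J/K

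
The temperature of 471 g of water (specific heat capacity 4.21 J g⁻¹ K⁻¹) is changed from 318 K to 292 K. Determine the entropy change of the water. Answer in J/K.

ΔS = -169 J/K

ΔS = ∫dQ_rev/T = m c ln(T₂/T₁) = 471 × 4.21 × ln(292/318) = -169 J/K.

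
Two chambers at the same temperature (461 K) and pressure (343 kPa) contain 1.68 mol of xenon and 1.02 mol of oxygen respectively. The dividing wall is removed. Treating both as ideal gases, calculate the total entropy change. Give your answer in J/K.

Mole fractions: x_A = 1.68/2.7 = 0.622, x_B = 0.378.
ΔS_mix = −R(n_A ln x_A + n_B ln x_B) = −8.314 × (1.68 ln 0.622 + 1.02 ln 0.378) = 14.9 J/K.

ΔS_mix = 14.9 J/K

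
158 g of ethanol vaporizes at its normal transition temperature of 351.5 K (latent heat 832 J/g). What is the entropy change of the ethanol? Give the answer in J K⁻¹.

ΔS = 374 J/K

Heat absorbed by the substance: Q = mL = 158 × 832 = 131456 J.
At constant T, ΔS = Q_rev/T = 131456 / 351.5 = 374 J/K.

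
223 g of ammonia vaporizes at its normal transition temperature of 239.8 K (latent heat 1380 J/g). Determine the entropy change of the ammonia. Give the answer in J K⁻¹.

Heat absorbed by the substance: Q = mL = 223 × 1380 = 307740 J.
At constant T, ΔS = Q_rev/T = 307740 / 239.8 = 1280 J/K.

ΔS = 1280 J/K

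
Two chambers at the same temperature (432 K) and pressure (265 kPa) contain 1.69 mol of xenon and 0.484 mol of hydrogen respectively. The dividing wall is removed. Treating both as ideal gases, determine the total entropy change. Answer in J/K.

ΔS_mix = 9.58 J/K

Mole fractions: x_A = 1.69/2.17 = 0.777, x_B = 0.223.
ΔS_mix = −R(n_A ln x_A + n_B ln x_B) = −8.314 × (1.69 ln 0.777 + 0.484 ln 0.223) = 9.58 J/K.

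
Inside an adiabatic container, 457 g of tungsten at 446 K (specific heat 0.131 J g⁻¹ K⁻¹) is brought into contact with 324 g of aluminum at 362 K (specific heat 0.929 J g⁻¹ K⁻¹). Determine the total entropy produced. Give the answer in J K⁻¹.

ΔS_total = 1.14 J/K

Energy balance: T_f = (m₁c₁T₁ + m₂c₂T₂)/(m₁c₁ + m₂c₂) = 375.94 K.
ΔS₁ = m₁c₁ ln(T_f/T₁) = 59.867 × ln(375.94/446) = -10.23 J/K.
ΔS₂ = m₂c₂ ln(T_f/T₂) = 300.996 × ln(375.94/362) = 11.37 J/K.
ΔS_total = -10.23 + 11.37 = 1.14 J/K.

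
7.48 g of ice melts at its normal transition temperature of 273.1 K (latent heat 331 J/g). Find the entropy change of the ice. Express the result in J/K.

ΔS = 9.07 J/K

Heat absorbed by the substance: Q = mL = 7.48 × 331 = 2475.88 J.
At constant T, ΔS = Q_rev/T = 2475.88 / 273.1 = 9.07 J/K.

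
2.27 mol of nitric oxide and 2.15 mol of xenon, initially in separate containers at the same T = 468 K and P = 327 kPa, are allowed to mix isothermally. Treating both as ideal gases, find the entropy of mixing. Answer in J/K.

Mole fractions: x_A = 2.27/4.42 = 0.514, x_B = 0.486.
ΔS_mix = −R(n_A ln x_A + n_B ln x_B) = −8.314 × (2.27 ln 0.514 + 2.15 ln 0.486) = 25.5 J/K.

ΔS_mix = 25.5 J/K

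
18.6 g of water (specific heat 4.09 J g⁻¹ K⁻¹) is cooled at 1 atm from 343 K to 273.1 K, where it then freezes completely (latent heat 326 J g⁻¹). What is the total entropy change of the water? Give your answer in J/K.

ΔS = -39.5 J/K

Cooling step: ΔS₁ = m c ln(T_tr/T_i) = 18.6 × 4.09 × ln(273.1/343) = -17.34 J/K.
Phase change: ΔS₂ = −mL/T_tr = −18.6 × 326 / 273.1 = -22.2 J/K.
ΔS_total = (-17.34) + (-22.2) = -39.5 J/K.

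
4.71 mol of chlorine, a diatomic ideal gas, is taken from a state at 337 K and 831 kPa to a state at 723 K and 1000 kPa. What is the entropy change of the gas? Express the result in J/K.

ΔS = 97.4 J/K

ΔS = nC_p ln(T₂/T₁) − nR ln(P₂/P₁), with C_p = 7R/2 = 29.1 J mol⁻¹ K⁻¹ for a diatomic ideal gas.
ΔS = 4.71 × [29.1 × ln(723/337) − 8.314 × ln(1000/831)] = 97.4 J/K.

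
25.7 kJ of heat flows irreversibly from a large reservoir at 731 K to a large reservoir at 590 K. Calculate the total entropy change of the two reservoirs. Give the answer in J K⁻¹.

ΔS_hot = −Q/T_H = −25700/731 = -35.16 J/K and ΔS_cold = +Q/T_C = 25700/590 = 43.56 J/K.
ΔS_total = -35.16 + 43.56 = 8.4 J/K, positive as the second law requires.

ΔS_total = 8.4 J/K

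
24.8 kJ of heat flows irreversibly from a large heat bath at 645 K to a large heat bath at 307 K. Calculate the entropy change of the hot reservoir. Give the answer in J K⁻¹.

The hot reservoir loses heat Q, so ΔS_hot = −Q/T_H = −24800/645 = -38.4 J/K.

ΔS_hot = -38.4 J/K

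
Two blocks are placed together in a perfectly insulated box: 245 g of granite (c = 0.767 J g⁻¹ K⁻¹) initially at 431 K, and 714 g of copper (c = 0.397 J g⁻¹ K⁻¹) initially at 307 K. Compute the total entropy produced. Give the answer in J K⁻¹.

Energy balance: T_f = (m₁c₁T₁ + m₂c₂T₂)/(m₁c₁ + m₂c₂) = 356.43 K.
ΔS₁ = m₁c₁ ln(T_f/T₁) = 187.915 × ln(356.43/431) = -35.7 J/K.
ΔS₂ = m₂c₂ ln(T_f/T₂) = 283.458 × ln(356.43/307) = 42.32 J/K.
ΔS_total = -35.7 + 42.32 = 6.62 J/K.

ΔS_total = 6.62 J/K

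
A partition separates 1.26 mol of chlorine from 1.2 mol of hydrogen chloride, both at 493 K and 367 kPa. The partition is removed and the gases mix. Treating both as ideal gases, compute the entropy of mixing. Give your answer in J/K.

Mole fractions: x_A = 1.26/2.46 = 0.512, x_B = 0.488.
ΔS_mix = −R(n_A ln x_A + n_B ln x_B) = −8.314 × (1.26 ln 0.512 + 1.2 ln 0.488) = 14.2 J/K.

ΔS_mix = 14.2 J/K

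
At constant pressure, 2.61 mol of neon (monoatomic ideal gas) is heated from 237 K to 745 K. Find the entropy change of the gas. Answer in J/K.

At constant pressure, ΔS = nC_p ln(T₂/T₁) with C_p = 5R/2 = 20.79 J mol⁻¹ K⁻¹.
ΔS = 2.61 × 20.79 × ln(745/237) = 62.1 J/K.

ΔS = 62.1 J/K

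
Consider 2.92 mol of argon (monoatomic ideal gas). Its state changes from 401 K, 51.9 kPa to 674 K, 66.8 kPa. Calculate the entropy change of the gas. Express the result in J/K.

ΔS = 25.4 J/K

ΔS = nC_p ln(T₂/T₁) − nR ln(P₂/P₁), with C_p = 5R/2 = 20.79 J mol⁻¹ K⁻¹ for a monoatomic ideal gas.
ΔS = 2.92 × [20.79 × ln(674/401) − 8.314 × ln(66.8/51.9)] = 25.4 J/K.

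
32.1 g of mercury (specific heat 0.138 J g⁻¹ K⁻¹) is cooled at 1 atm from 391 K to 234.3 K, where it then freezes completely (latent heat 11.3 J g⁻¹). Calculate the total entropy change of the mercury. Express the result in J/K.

ΔS = -3.82 J/K

Cooling step: ΔS₁ = m c ln(T_tr/T_i) = 32.1 × 0.138 × ln(234.3/391) = -2.269 J/K.
Phase change: ΔS₂ = −mL/T_tr = −32.1 × 11.3 / 234.3 = -1.548 J/K.
ΔS_total = (-2.269) + (-1.548) = -3.82 J/K.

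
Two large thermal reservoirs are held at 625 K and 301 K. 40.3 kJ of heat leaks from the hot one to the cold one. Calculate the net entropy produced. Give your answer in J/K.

ΔS_total = 69.4 J/K

ΔS_hot = −Q/T_H = −40300/625 = -64.48 J/K and ΔS_cold = +Q/T_C = 40300/301 = 133.9 J/K.
ΔS_total = -64.48 + 133.9 = 69.4 J/K, positive as the second law requires.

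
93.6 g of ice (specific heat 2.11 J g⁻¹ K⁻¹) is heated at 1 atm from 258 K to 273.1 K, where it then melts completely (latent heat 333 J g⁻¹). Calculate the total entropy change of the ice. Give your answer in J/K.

Warming step: ΔS₁ = m c ln(T_tr/T_i) = 93.6 × 2.11 × ln(273.1/258) = 11.23 J/K.
Phase change: ΔS₂ = +mL/T_tr = 93.6 × 333 / 273.1 = 114.1 J/K.
ΔS_total = (11.23) + (114.1) = 125 J/K.

ΔS = 125 J/K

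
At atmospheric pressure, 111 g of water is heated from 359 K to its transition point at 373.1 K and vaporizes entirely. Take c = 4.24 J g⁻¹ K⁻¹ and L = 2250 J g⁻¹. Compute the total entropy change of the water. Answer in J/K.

Warming step: ΔS₁ = m c ln(T_tr/T_i) = 111 × 4.24 × ln(373.1/359) = 18.13 J/K.
Phase change: ΔS₂ = +mL/T_tr = 111 × 2250 / 373.1 = 669.4 J/K.
ΔS_total = (18.13) + (669.4) = 688 J/K.

ΔS = 688 J/K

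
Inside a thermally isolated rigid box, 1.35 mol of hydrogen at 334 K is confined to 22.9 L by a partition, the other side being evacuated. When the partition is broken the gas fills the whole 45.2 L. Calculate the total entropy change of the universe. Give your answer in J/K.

No heat is exchanged and no work is done, so the ideal-gas temperature stays constant.
Entropy is a state function; using a reversible isothermal path, ΔS_gas = nR ln(V₂/V₁) = 1.35 × 8.314 × ln(45.2/22.9) = 7.63 J/K.
The insulated surroundings exchange no heat, so ΔS_surr = 0 and ΔS_universe = ΔS_gas.

ΔS_universe = 7.63 J/K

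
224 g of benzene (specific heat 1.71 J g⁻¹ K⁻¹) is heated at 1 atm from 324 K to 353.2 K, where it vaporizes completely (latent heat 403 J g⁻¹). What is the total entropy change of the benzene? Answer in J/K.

ΔS = 289 J/K

Warming step: ΔS₁ = m c ln(T_tr/T_i) = 224 × 1.71 × ln(353.2/324) = 33.05 J/K.
Phase change: ΔS₂ = +mL/T_tr = 224 × 403 / 353.2 = 255.6 J/K.
ΔS_total = (33.05) + (255.6) = 289 J/K.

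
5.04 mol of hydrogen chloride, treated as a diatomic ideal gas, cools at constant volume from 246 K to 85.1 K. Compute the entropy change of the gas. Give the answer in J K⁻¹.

At constant volume, ΔS = nC_V ln(T₂/T₁) with C_V = 5R/2 = 20.79 J mol⁻¹ K⁻¹.
ΔS = 5.04 × 20.79 × ln(85.1/246) = -111 J/K.

ΔS = -111 J/K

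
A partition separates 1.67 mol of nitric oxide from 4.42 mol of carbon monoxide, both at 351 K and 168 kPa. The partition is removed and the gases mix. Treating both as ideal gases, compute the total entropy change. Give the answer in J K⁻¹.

Mole fractions: x_A = 1.67/6.09 = 0.274, x_B = 0.726.
ΔS_mix = −R(n_A ln x_A + n_B ln x_B) = −8.314 × (1.67 ln 0.274 + 4.42 ln 0.726) = 29.7 J/K.

ΔS_mix = 29.7 J/K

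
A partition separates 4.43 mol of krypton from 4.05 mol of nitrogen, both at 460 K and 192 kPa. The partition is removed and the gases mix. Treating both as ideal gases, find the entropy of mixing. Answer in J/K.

ΔS_mix = 48.8 J/K

Mole fractions: x_A = 4.43/8.48 = 0.522, x_B = 0.478.
ΔS_mix = −R(n_A ln x_A + n_B ln x_B) = −8.314 × (4.43 ln 0.522 + 4.05 ln 0.478) = 48.8 J/K.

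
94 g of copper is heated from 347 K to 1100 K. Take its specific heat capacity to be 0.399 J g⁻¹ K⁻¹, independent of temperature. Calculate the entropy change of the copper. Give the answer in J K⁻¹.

ΔS = ∫dQ_rev/T = m c ln(T₂/T₁) = 94 × 0.399 × ln(1100/347) = 43.3 J/K.

ΔS = 43.3 J/K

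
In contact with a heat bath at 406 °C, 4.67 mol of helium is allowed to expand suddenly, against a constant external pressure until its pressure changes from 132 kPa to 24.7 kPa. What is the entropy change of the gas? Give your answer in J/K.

Entropy is a state function, so ΔS_gas depends only on the end states.
For an isothermal ideal gas ΔS_gas = nR ln(P₁/P₂) = 4.67 × 8.314 × ln(132/24.7) = 65.1 J/K.

ΔS_gas = 65.1 J/K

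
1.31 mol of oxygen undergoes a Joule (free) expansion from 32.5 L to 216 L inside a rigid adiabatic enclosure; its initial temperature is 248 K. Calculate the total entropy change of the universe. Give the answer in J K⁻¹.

No heat is exchanged and no work is done, so the ideal-gas temperature stays constant.
Entropy is a state function; using a reversible isothermal path, ΔS_gas = nR ln(V₂/V₁) = 1.31 × 8.314 × ln(216/32.5) = 20.6 J/K.
The insulated surroundings exchange no heat, so ΔS_surr = 0 and ΔS_universe = ΔS_gas.

ΔS_universe = 20.6 J/K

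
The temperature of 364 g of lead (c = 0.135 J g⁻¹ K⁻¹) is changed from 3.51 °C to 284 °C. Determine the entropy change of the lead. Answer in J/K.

ΔS = 34.4 J/K

In kelvin: T₁ = 276.66 K, T₂ = 557.15 K. ΔS = ∫dQ_rev/T = m c ln(T₂/T₁) = 364 × 0.135 × ln(557.15/276.66) = 34.4 J/K.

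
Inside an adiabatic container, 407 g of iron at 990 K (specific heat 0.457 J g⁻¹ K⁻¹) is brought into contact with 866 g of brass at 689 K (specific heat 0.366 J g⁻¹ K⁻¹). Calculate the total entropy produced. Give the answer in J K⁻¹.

Energy balance: T_f = (m₁c₁T₁ + m₂c₂T₂)/(m₁c₁ + m₂c₂) = 800.31 K.
ΔS₁ = m₁c₁ ln(T_f/T₁) = 185.999 × ln(800.31/990) = -39.56 J/K.
ΔS₂ = m₂c₂ ln(T_f/T₂) = 316.956 × ln(800.31/689) = 47.47 J/K.
ΔS_total = -39.56 + 47.47 = 7.91 J/K.

ΔS_total = 7.91 J/K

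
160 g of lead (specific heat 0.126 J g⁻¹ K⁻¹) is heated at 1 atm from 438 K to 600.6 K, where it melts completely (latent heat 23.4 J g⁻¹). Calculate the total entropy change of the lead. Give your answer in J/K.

ΔS = 12.6 J/K

Warming step: ΔS₁ = m c ln(T_tr/T_i) = 160 × 0.126 × ln(600.6/438) = 6.365 J/K.
Phase change: ΔS₂ = +mL/T_tr = 160 × 23.4 / 600.6 = 6.234 J/K.
ΔS_total = (6.365) + (6.234) = 12.6 J/K.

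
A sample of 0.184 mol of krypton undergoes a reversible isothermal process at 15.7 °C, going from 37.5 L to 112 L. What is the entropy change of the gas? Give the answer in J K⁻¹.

ΔS_gas = 1.67 J/K

For an isothermal ideal gas ΔS_gas = nR ln(V₂/V₁) = 0.184 × 8.314 × ln(112/37.5) = 1.67 J/K.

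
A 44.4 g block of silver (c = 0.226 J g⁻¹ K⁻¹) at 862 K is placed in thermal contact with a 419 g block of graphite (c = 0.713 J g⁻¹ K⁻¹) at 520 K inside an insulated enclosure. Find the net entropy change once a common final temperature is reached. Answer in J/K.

ΔS_total = 1.46 J/K

Energy balance: T_f = (m₁c₁T₁ + m₂c₂T₂)/(m₁c₁ + m₂c₂) = 531.11 K.
ΔS₁ = m₁c₁ ln(T_f/T₁) = 10.0344 × ln(531.11/862) = -4.859 J/K.
ΔS₂ = m₂c₂ ln(T_f/T₂) = 298.747 × ln(531.11/520) = 6.318 J/K.
ΔS_total = -4.859 + 6.318 = 1.46 J/K.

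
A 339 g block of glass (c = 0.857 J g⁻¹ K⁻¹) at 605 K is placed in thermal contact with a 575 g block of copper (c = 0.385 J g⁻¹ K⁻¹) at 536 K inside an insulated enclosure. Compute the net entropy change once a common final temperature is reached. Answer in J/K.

Energy balance: T_f = (m₁c₁T₁ + m₂c₂T₂)/(m₁c₁ + m₂c₂) = 575.16 K.
ΔS₁ = m₁c₁ ln(T_f/T₁) = 290.523 × ln(575.16/605) = -14.6946 J/K.
ΔS₂ = m₂c₂ ln(T_f/T₂) = 221.375 × ln(575.16/536) = 15.6102 J/K.
ΔS_total = -14.6946 + 15.6102 = 0.916 J/K.

ΔS_total = 0.916 J/K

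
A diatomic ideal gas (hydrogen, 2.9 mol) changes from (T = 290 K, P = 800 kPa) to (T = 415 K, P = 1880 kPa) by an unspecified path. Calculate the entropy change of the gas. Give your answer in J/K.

ΔS = 9.64 J/K

ΔS = nC_p ln(T₂/T₁) − nR ln(P₂/P₁), with C_p = 7R/2 = 29.1 J mol⁻¹ K⁻¹ for a diatomic ideal gas.
ΔS = 2.9 × [29.1 × ln(415/290) − 8.314 × ln(1880/800)] = 9.64 J/K.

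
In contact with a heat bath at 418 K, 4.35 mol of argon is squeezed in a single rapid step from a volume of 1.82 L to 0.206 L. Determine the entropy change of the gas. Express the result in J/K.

ΔS_gas = -78.8 J/K

Entropy is a state function, so ΔS_gas depends only on the end states.
For an isothermal ideal gas ΔS_gas = nR ln(V₂/V₁) = 4.35 × 8.314 × ln(0.206/1.82) = -78.8 J/K.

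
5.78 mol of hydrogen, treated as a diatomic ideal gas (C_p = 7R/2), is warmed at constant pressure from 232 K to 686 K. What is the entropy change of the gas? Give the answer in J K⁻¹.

ΔS = 182 J/K

At constant pressure, ΔS = nC_p ln(T₂/T₁) with C_p = 7R/2 = 29.1 J mol⁻¹ K⁻¹.
ΔS = 5.78 × 29.1 × ln(686/232) = 182 J/K.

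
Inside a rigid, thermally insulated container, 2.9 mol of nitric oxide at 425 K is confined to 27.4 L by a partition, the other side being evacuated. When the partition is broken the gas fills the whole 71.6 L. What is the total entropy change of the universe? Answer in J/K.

For an ideal gas in free expansion Q = 0 and W = 0, so T is unchanged.
Entropy is a state function; using a reversible isothermal path, ΔS_gas = nR ln(V₂/V₁) = 2.9 × 8.314 × ln(71.6/27.4) = 23.2 J/K.
The insulated surroundings exchange no heat, so ΔS_surr = 0 and ΔS_universe = ΔS_gas.

ΔS_universe = 23.2 J/K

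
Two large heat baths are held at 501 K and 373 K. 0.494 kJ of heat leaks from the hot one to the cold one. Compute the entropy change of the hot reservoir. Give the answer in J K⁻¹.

The hot reservoir loses heat Q, so ΔS_hot = −Q/T_H = −494/501 = -0.986 J/K.

ΔS_hot = -0.986 J/K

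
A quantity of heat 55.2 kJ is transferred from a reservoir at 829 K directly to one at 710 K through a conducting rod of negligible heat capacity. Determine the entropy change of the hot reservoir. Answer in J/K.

The hot reservoir loses heat Q, so ΔS_hot = −Q/T_H = −55200/829 = -66.6 J/K.

ΔS_hot = -66.6 J/K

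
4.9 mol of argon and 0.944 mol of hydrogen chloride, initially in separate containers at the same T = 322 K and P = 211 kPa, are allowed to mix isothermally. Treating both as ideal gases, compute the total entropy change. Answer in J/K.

Mole fractions: x_A = 4.9/5.84 = 0.838, x_B = 0.162.
ΔS_mix = −R(n_A ln x_A + n_B ln x_B) = −8.314 × (4.9 ln 0.838 + 0.944 ln 0.162) = 21.5 J/K.

ΔS_mix = 21.5 J/K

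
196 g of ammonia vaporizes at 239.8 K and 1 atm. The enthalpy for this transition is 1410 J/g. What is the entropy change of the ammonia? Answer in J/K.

ΔS = 1150 J/K

Heat absorbed by the substance: Q = mL = 196 × 1410 = 276360 J.
At constant T, ΔS = Q_rev/T = 276360 / 239.8 = 1150 J/K.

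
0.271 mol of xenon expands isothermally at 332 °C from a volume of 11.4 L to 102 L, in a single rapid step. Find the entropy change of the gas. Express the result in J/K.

Entropy is a state function, so ΔS_gas depends only on the end states.
For an isothermal ideal gas ΔS_gas = nR ln(V₂/V₁) = 0.271 × 8.314 × ln(102/11.4) = 4.94 J/K.

ΔS_gas = 4.94 J/K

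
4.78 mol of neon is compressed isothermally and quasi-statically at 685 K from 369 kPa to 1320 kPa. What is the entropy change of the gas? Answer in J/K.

ΔS_gas = -50.7 J/K

For an isothermal ideal gas ΔS_gas = nR ln(P₁/P₂) = 4.78 × 8.314 × ln(369/1320) = -50.7 J/K.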